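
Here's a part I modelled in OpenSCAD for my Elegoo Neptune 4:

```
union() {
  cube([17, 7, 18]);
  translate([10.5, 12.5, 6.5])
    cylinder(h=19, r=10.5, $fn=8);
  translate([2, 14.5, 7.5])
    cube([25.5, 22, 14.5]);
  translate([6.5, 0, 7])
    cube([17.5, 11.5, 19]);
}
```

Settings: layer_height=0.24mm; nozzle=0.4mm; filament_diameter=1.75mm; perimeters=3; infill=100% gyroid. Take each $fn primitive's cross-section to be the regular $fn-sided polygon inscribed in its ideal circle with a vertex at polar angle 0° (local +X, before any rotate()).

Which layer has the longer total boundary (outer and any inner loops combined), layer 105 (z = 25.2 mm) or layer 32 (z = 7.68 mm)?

Layer 105 (z = 25.2): the cube is not intersected at this z (z outside [0, 18]); the r=10.5 cylinder at (10.5, 12.5) gives a regular 8-gon of circumradius 10.5 (constant along its height) (perimeter = 2·8·10.500·sin(180°/8) = 64.29 mm); the cube at (2, 14.5) is not intersected at this z (z outside [7.5, 22]); the cube at (6.5, 0) (footprint 17.5×11.5) is included at this height (perimeter 58.00 mm); Merging all regions: the regions partially overlap (shared area 102.35 mm²), so the edge portions inside another operand are dropped and the merged outline is re-measured after clipping — boundary = 81.04 mm. So its perimeter = 81.04 mm. Layer 32 (z = 7.68): the cube (footprint 17×7) is included at this height (perimeter 48.00 mm); the cylinder at (10.5, 12.5): section is a regular 8-gon, circumradius r=10.5 (perimeter = 2·8·10.500·sin(180°/8) = 64.29 mm); the 25.5×22 cube at (2, 14.5) contributes its full rectangle (perimeter 95.00 mm); the cube at (6.5, 0) is present — its section is the full 17.5×11.5 rectangle (perimeter 58.00 mm); Taking the union: the regions partially overlap (shared area 299.56 mm²), so the edge portions inside another operand are dropped and the merged outline is re-measured after clipping — boundary = 136.62 mm. So its perimeter = 136.62 mm. Layer 32 is larger (136.62 vs 81.04 mm).

layer 32 (z = 7.68 mm)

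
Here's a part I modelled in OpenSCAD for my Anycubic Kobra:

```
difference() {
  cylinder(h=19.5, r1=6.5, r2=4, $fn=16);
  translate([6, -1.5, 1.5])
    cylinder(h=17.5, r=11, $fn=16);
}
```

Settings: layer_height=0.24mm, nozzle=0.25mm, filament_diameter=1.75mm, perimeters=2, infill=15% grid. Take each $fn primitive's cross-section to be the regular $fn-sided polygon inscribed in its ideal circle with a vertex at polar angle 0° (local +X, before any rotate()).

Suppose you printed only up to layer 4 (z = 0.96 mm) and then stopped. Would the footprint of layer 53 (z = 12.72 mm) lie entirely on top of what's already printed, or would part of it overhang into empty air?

entirely on top

Compare the two slices. At z = 0.96: the cone contributes a regular 16-gon of circumradius 6.377 (interpolated between r1=6.5 and r2=4 at t=0.049) (area = (16/2)·6.377²·sin(360°/16) = 124.50 mm²); the cylinder at (6, -1.5) is not intersected at this z (z outside [1.5, 19]); Taking the first minus the rest: none of the subtracted shapes is present at this height, so the cone is unchanged — area = 124.50 mm². At z = 12.72: the cone contributes a regular 16-gon of circumradius 4.869 (interpolated between r1=6.5 and r2=4 at t=0.652) (area = (16/2)·4.869²·sin(360°/16) = 72.59 mm²); the cylinder at (6, -1.5): section is a regular 16-gon, circumradius r=11 (area = (16/2)·11.000²·sin(360°/16) = 370.44 mm²); After the difference (first − rest): starting from the cone (72.59 mm²), the r=11 cylinder at (6, -1.5) partially overlaps it — only the 72.21 mm² overlap (of its 370.44 mm²) is removed, clipping the outline — area = 0.38 mm². Checking containment: the cross-section at z = 12.72 is a subset of the cross-section at z = 0.96.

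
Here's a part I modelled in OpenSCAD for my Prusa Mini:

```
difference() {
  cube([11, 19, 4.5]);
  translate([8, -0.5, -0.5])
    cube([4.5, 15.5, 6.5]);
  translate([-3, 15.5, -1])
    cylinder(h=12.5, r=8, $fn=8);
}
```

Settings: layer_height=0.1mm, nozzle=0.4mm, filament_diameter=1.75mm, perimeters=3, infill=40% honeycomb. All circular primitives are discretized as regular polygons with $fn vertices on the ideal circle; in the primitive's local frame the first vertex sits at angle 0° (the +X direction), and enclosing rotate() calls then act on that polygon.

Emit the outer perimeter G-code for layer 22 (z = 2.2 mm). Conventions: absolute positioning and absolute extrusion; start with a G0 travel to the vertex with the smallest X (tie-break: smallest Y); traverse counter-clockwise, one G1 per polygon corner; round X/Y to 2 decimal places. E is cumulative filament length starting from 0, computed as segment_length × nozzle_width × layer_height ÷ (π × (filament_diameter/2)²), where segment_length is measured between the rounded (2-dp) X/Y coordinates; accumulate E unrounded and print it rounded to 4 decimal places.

G0 X0.00 Y0.00 Z2.20
G1 X8.00 Y0.00 E0.1330
G1 X8.00 Y15.00 E0.3825
G1 X11.00 Y15.00 E0.4324
G1 X11.00 Y19.00 E0.4989
G1 X3.55 Y19.00 E0.6228
G1 X5.00 Y15.50 E0.6858
G1 X2.66 Y9.84 E0.7877
G1 X0.00 Y8.74 E0.8355
G1 X0.00 Y0.00 E0.9809

At z = 2.2 mm: the cube (footprint 11×19) is included at this height; the 4.5×15.5 cube at (8, -0.5) contributes its full rectangle; the r=8 cylinder at (-3, 15.5) gives a regular 8-gon of circumradius 8 (constant along its height); Taking the first minus the rest: starting from the 11×19 cube, the 4.5×15.5 cube at (8, -0.5) partially overlaps it — only the 45.00 mm² overlap (of its 69.75 mm²) is removed, clipping the outline; the r=8 cylinder at (-3, 15.5) partially overlaps it — only the 38.08 mm² overlap (of its 181.02 mm²) is removed, clipping the outline — 1 connected region. The outline is a single polygon with 9 vertices. Extrusion per mm of travel: 0.4 × 0.1 / (π × 0.875²) = 0.016630. Accumulating E over each segment gives final E = 0.9809.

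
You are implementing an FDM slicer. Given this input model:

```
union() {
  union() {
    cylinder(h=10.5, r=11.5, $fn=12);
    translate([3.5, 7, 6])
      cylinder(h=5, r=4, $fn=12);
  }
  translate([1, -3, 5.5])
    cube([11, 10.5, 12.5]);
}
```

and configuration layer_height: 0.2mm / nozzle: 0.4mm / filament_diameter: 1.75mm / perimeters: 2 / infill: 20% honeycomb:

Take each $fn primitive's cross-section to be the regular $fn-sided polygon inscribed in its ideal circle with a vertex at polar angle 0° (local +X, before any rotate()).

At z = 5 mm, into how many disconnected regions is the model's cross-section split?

At z = 5 mm: the r=11.5 cylinder contributes a regular 12-gon of circumradius 11.5; the cylinder at (3.5, 7) does not reach this height (z outside [6, 11]); Merging all regions: only the r=11.5 cylinder is present, so the union is just that shape — 1 connected region; the cube at (1, -3) is not intersected at this z (z outside [5.5, 18]); Taking the union: only that combined region is present, so the union is just that shape — 1 connected region. The result has 1 disconnected region.

1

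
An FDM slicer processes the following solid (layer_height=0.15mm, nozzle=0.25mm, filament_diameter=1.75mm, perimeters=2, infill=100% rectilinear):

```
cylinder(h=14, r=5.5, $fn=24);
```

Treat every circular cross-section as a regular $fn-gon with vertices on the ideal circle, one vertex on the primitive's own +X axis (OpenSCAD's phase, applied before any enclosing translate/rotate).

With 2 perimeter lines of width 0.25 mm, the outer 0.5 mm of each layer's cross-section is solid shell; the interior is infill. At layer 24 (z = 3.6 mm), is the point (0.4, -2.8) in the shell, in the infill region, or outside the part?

At z = 3.6 mm: the r=5.5 cylinder contributes a regular 24-gon of circumradius 5.5. Overall, the cross-section is a single solid region. The nearest boundary edge runs (-0.00, -5.50)→(1.42, -5.31); distance from the point to it = 2.62 mm. The point is inside the cross-section and 2.62 mm from the nearest boundary — more than the 0.5 mm shell width (2 × 0.25), so it's in the infill interior.

infill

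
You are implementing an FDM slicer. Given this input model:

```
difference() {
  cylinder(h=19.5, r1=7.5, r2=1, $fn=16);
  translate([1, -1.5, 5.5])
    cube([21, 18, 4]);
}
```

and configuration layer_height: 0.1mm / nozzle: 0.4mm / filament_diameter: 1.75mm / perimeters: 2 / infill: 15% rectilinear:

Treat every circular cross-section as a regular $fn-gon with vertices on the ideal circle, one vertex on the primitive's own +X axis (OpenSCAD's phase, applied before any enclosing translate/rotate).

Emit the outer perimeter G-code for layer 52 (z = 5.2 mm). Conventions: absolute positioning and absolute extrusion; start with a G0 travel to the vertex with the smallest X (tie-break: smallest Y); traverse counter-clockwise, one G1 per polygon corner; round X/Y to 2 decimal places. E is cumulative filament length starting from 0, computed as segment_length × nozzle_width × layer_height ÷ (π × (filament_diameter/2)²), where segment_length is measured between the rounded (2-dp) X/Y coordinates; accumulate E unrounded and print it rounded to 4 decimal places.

G0 X-5.77 Y0.00 Z5.20
G1 X-5.33 Y-2.21 E0.0375
G1 X-4.08 Y-4.08 E0.0749
G1 X-2.21 Y-5.33 E0.1123
G1 X0.00 Y-5.77 E0.1498
G1 X2.21 Y-5.33 E0.1872
G1 X4.08 Y-4.08 E0.2246
G1 X5.33 Y-2.21 E0.2620
G1 X5.77 Y0.00 E0.2995
G1 X5.33 Y2.21 E0.3370
G1 X4.08 Y4.08 E0.3744
G1 X2.21 Y5.33 E0.4118
G1 X0.00 Y5.77 E0.4493
G1 X-2.21 Y5.33 E0.4868
G1 X-4.08 Y4.08 E0.5242
G1 X-5.33 Y2.21 E0.5616
G1 X-5.77 Y0.00 E0.5990

At z = 5.2 mm: the cone: at t=0.267 of its height the radius interpolates to r₁+(r₂−r₁)t = 5.767, giving a regular 16-gon of that circumradius; the cube at (1, -1.5) is not intersected at this z (z outside [5.5, 9.5]); Taking the first minus the rest: none of the subtracted shapes is present at this height, so the cone is unchanged — 1 connected region. The outline is a single polygon with 16 vertices. Extrusion per mm of travel: 0.4 × 0.1 / (π × 0.875²) = 0.016630. Accumulating E over each segment gives final E = 0.5990.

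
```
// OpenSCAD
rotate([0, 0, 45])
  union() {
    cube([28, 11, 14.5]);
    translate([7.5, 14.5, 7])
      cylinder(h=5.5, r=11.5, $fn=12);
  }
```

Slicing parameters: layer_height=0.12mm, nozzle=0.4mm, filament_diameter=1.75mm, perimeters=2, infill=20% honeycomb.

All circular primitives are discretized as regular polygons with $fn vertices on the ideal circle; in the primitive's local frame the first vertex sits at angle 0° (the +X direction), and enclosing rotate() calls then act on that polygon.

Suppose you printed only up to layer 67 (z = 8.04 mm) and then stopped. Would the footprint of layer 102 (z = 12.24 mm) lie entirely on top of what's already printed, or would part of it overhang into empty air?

Compare the two slices. At z = 8.04: the cube (footprint 28×11) is included at this height (area 308.00 mm²); the r=11.5 cylinder at (7.5, 14.5) gives a regular 12-gon of circumradius 11.5 (constant along its height) (area = (12/2)·11.500²·sin(360°/12) = 396.75 mm²); Taking the union: the regions partially overlap — summed areas 704.75 mm² minus the doubly-counted overlap 111.92 mm² gives 592.83 mm² — area = 592.83 mm²; (whole slice rotated 45° about Z — lengths, areas and connectivity unchanged). At z = 12.24: the cube is present — its section is the full 28×11 rectangle (area 308.00 mm²); the r=11.5 cylinder at (7.5, 14.5) contributes a regular 12-gon of circumradius 11.5 (area = (12/2)·11.500²·sin(360°/12) = 396.75 mm²); Merging all regions: the regions partially overlap — summed areas 704.75 mm² minus the doubly-counted overlap 111.92 mm² gives 592.83 mm² — area = 592.83 mm²; (whole slice rotated 45° about Z — lengths, areas and connectivity unchanged). Checking containment: the cross-section at z = 12.24 is a subset of the cross-section at z = 8.04.

entirely on top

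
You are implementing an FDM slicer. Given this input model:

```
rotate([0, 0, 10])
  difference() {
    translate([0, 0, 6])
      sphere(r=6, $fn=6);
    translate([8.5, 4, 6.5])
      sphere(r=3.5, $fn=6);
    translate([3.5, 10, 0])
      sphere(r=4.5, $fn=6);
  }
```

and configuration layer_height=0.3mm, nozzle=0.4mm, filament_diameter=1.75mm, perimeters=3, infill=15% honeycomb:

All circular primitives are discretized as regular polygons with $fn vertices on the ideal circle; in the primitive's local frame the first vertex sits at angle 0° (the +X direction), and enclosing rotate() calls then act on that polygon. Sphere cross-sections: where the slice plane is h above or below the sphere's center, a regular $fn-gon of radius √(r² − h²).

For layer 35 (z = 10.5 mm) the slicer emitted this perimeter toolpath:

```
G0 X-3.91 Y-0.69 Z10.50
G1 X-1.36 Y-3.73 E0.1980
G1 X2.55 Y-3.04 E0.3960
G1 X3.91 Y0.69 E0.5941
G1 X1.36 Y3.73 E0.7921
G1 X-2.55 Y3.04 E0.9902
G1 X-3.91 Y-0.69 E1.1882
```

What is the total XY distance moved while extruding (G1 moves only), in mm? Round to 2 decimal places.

23.82 mm

Sum the Euclidean lengths of each G1 segment: total = 23.82 mm.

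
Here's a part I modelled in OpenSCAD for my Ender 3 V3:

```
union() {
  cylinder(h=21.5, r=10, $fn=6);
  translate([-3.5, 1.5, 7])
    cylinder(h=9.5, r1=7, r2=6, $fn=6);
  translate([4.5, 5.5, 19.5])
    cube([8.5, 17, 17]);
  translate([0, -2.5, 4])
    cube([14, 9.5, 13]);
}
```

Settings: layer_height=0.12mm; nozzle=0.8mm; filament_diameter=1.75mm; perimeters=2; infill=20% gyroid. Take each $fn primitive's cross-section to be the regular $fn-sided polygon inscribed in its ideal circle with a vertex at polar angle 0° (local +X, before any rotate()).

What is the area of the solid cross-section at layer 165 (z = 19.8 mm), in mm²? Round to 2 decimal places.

At z = 19.8 mm: the r=10 cylinder gives a regular 6-gon of circumradius 10 (constant along its height) (area = (6/2)·10.000²·sin(360°/6) = 259.81 mm²); the cone at (-3.5, 1.5) is absent (z outside [7, 16.5]); the cube at (4.5, 5.5) (footprint 8.5×17) is included at this height (area 144.50 mm²); the cube at (0, -2.5) is not intersected at this z (z outside [4, 17]); Taking the union: the regions partially overlap — summed areas 404.31 mm² minus the doubly-counted overlap 4.46 mm² gives 399.84 mm² — area = 399.84 mm². Overall, the cross-section is a single solid region. Net area = 399.84 mm².

399.84 mm²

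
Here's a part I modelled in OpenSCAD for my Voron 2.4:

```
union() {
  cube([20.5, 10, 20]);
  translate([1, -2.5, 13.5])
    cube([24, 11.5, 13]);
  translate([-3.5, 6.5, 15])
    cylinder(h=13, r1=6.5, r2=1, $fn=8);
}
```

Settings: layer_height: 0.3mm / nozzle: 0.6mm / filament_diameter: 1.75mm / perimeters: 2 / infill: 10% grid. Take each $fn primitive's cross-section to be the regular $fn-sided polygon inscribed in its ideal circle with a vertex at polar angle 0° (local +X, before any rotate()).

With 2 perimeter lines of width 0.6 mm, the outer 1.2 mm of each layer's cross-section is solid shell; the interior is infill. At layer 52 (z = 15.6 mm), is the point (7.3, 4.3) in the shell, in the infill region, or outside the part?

At z = 15.6 mm: the cube is present — its section is the full 20.5×10 rectangle; the cube at (1, -2.5) (footprint 24×11.5) is included at this height; the cone at (-3.5, 6.5) contributes a regular 8-gon of circumradius 6.246 (interpolated between r1=6.5 and r2=1 at t=0.046); Merging all regions: the regions partially overlap (shared area 190.84 mm²), so overlapping operands fuse into one piece — 1 connected region. Overall, the cross-section is a single solid region. The nearest boundary edge runs (1.30, 10.00)→(20.50, 10.00); distance from the point to it = 5.70 mm. The point is inside the cross-section and 5.70 mm from the nearest boundary — more than the 1.2 mm shell width (2 × 0.6), so it's in the infill interior.

infill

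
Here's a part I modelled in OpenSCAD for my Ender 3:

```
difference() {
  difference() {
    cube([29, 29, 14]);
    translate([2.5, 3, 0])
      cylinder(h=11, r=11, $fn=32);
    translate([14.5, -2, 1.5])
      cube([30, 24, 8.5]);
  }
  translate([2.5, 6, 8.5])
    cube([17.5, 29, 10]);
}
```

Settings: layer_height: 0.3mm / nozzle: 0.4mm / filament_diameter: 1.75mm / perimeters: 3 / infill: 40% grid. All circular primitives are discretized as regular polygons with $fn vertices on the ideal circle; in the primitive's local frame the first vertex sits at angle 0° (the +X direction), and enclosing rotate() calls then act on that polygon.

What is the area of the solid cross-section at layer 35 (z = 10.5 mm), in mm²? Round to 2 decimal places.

338.86 mm²

At z = 10.5 mm: the 29×29 cube contributes its full rectangle (area 841.00 mm²); the r=11 cylinder at (2.5, 3) gives a regular 32-gon of circumradius 11 (constant along its height) (area = (32/2)·11.000²·sin(360°/32) = 377.69 mm²); the cube at (14.5, -2) is absent (z outside [1.5, 10]); After the difference (first − rest): starting from the 29×29 cube (841.00 mm²), the r=11 cylinder at (2.5, 3) partially overlaps it — only the 161.59 mm² overlap (of its 377.69 mm²) is removed, clipping the outline — area = 679.41 mm²; the cube at (2.5, 6) (footprint 17.5×29) is included at this height (area 507.50 mm²); Subtracting the remaining from the first: starting from the result so far (679.41 mm²), the 17.5×29 cube at (2.5, 6) partially overlaps it — only the 340.56 mm² overlap (of its 507.50 mm²) is removed, clipping the outline — area = 338.86 mm². Overall, the cross-section has 2 separate islands. Net area = 338.86 mm².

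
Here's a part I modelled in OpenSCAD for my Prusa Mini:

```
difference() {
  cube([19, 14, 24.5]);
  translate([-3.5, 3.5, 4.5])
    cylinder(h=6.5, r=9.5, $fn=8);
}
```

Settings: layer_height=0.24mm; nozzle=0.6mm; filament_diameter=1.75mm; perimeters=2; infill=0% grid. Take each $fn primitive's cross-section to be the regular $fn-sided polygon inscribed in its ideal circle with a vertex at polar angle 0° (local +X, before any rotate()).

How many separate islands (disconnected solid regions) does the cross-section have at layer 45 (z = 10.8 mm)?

1

At z = 10.8 mm: the cube (footprint 19×14) is included at this height; the r=9.5 cylinder at (-3.5, 3.5) gives a regular 8-gon of circumradius 9.5 (constant along its height); Taking the first minus the rest: starting from the 19×14 cube, the r=9.5 cylinder at (-3.5, 3.5) partially overlaps it — only the 51.57 mm² overlap (of its 255.27 mm²) is removed, clipping the outline — 1 connected region. Overall, the cross-section is a single solid region. Island count = 1.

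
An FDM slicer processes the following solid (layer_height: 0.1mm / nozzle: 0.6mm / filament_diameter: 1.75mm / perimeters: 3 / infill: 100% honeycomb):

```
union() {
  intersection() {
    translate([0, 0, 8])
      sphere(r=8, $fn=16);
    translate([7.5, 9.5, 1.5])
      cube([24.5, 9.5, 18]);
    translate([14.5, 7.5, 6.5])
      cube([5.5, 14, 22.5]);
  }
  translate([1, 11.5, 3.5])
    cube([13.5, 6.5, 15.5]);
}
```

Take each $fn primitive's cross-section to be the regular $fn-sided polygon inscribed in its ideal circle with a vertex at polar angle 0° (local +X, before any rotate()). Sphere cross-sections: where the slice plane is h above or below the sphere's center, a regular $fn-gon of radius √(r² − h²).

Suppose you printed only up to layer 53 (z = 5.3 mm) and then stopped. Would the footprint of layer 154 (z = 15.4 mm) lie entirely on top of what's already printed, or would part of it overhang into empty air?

entirely on top

Compare the two slices. At z = 5.3: the r=8 sphere slices to a regular 16-gon of circumradius 7.531 (√(r²−h²) with h=2.7 from center) (area = (16/2)·7.531²·sin(360°/16) = 173.62 mm²); the 24.5×9.5 cube at (7.5, 9.5) contributes its full rectangle (area 232.75 mm²); the cube at (14.5, 7.5) is not intersected at this z (z outside [6.5, 29]); Keeping only the common overlap: at least one operand is absent at this height, so nothing remains; the cube at (1, 11.5) is present — its section is the full 13.5×6.5 rectangle (area 87.75 mm²); Merging all regions: only the 13.5×6.5 cube at (1, 11.5) is present, so the union is just that shape — area = 87.75 mm². At z = 15.4: the sphere: section is a regular 16-gon, circumradius = √(r²−h²) = √(8²−7.4²) = 3.040 (area = (16/2)·3.040²·sin(360°/16) = 28.29 mm²); the cube at (7.5, 9.5) is present — its section is the full 24.5×9.5 rectangle (area 232.75 mm²); the 5.5×14 cube at (14.5, 7.5) contributes its full rectangle (area 77.00 mm²); After intersecting: the 24.5×9.5 cube at (7.5, 9.5) does not overlap the r=8 sphere (empty); the 5.5×14 cube at (14.5, 7.5) does not overlap the running intersection (empty) — nothing remains; the 13.5×6.5 cube at (1, 11.5) contributes its full rectangle (area 87.75 mm²); Merging all regions: only the 13.5×6.5 cube at (1, 11.5) is present, so the union is just that shape — area = 87.75 mm². Checking containment: the cross-section at z = 15.4 is a subset of the cross-section at z = 5.3.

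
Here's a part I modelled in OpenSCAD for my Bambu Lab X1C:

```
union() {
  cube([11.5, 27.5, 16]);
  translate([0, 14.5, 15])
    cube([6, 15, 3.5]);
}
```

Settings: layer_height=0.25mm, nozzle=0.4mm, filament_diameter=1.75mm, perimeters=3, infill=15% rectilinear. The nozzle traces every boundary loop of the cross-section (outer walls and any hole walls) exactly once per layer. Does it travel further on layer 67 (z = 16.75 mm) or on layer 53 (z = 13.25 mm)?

layer 53 (z = 13.25 mm)

Layer 67 (z = 16.75): the cube does not reach this height (z outside [0, 16]); the cube at (0, 14.5) (footprint 6×15) is included at this height (perimeter 42.00 mm); Combining (union): only the 6×15 cube at (0, 14.5) is present, so the union is just that shape — boundary = 42.00 mm. So its perimeter = 42.00 mm. Layer 53 (z = 13.25): the cube (footprint 11.5×27.5) is included at this height (perimeter 78.00 mm); the cube at (0, 14.5) does not reach this height (z outside [15, 18.5]); Merging all regions: only the 11.5×27.5 cube is present, so the union is just that shape — boundary = 78.00 mm. So its perimeter = 78.00 mm. Layer 53 is larger (78.00 vs 42.00 mm).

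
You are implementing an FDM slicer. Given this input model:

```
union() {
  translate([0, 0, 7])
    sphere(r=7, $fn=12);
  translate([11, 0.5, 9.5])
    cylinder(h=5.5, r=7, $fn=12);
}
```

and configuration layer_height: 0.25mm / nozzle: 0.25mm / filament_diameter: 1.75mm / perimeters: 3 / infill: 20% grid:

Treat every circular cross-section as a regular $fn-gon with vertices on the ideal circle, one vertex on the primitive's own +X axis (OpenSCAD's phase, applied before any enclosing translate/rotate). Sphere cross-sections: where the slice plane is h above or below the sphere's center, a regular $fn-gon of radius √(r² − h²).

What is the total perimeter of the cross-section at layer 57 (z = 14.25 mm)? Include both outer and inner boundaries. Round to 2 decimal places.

At z = 14.25 mm: the sphere is absent (|z−center|=7.250 > r=7); the cylinder at (11, 0.5): section is a regular 12-gon, circumradius r=7 (perimeter = 2·12·7.000·sin(180°/12) = 43.48 mm); Combining (union): only the r=7 cylinder at (11, 0.5) is present, so the union is just that shape — boundary = 43.48 mm. Overall, the cross-section is a single solid region. Total boundary length (outer) = 43.48 mm.

43.48 mm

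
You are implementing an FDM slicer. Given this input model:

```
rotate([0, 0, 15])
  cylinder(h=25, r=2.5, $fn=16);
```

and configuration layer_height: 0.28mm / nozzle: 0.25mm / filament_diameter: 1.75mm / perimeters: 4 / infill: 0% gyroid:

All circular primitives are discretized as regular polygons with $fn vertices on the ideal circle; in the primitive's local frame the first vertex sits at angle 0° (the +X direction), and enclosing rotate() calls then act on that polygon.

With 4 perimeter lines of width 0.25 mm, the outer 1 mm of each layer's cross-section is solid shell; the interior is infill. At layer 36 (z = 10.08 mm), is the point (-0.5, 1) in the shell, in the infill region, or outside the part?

infill

At z = 10.08 mm: the cylinder: section is a regular 16-gon, circumradius r=2.5; (whole slice rotated 15° about Z — lengths, areas and connectivity unchanged). Overall, the cross-section is a single solid region. Undo the 15° rotation: the query point maps to (-0.224, 1.095) in the un-rotated model frame. The nearest boundary edge runs (0.00, 2.50)→(-0.96, 2.31); distance from the point to it = 1.33 mm. The point is inside the cross-section and 1.33 mm from the nearest boundary — more than the 1 mm shell width (4 × 0.25), so it's in the infill interior.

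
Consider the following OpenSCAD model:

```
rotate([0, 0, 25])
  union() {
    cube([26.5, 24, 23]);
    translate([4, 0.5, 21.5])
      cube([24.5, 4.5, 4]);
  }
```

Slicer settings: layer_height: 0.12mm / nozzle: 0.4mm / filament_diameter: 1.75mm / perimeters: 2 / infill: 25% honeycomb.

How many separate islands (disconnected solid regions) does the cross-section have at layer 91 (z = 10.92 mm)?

1

At z = 10.92 mm: the cube (footprint 26.5×24) is included at this height; the cube at (4, 0.5) does not reach this height (z outside [21.5, 25.5]); Taking the union: only the 26.5×24 cube is present, so the union is just that shape — 1 connected region; (whole slice rotated 25° about Z — lengths, areas and connectivity unchanged). Overall, the cross-section is a single solid region. Island count = 1.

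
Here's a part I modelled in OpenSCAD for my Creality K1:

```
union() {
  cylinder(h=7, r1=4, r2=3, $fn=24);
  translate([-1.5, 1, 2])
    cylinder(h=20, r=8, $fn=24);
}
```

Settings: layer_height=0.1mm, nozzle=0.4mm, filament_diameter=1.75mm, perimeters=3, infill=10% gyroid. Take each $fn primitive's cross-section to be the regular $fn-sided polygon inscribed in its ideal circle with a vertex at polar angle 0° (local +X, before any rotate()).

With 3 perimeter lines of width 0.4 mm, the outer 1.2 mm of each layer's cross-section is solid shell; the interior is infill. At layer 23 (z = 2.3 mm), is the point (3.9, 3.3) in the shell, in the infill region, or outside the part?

At z = 2.3 mm: the cone: at t=0.329 of its height the radius interpolates to r₁+(r₂−r₁)t = 3.671, giving a regular 24-gon of that circumradius; the r=8 cylinder at (-1.5, 1) gives a regular 24-gon of circumradius 8 (constant along its height); Taking the union: the cone lies entirely inside the r=8 cylinder at (-1.5, 1), so the union is just the r=8 cylinder at (-1.5, 1) — 1 connected region. Overall, the cross-section is a single solid region. The nearest boundary edge runs (5.43, 5.00)→(6.23, 3.07); distance from the point to it = 2.06 mm. The point is inside the cross-section and 2.06 mm from the nearest boundary — more than the 1.2 mm shell width (3 × 0.4), so it's in the infill interior.

infill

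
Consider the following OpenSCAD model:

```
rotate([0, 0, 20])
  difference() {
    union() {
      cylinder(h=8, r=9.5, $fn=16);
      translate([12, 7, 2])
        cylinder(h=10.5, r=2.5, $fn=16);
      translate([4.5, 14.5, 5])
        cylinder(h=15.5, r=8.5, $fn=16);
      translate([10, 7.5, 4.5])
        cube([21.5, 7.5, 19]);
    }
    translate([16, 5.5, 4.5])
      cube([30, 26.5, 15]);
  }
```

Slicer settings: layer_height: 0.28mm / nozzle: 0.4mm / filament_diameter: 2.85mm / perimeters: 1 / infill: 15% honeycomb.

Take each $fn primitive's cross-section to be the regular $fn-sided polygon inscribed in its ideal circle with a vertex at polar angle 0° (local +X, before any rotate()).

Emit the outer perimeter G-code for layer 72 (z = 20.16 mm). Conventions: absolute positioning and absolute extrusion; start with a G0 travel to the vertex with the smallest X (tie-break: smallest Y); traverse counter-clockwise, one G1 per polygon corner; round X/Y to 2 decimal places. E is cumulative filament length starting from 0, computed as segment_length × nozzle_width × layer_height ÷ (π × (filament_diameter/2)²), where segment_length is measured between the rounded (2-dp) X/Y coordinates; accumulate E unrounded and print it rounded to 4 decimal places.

G0 X-9.22 Y15.54 Z20.16
G1 X-8.72 Y12.26 E0.0583
G1 X-7.00 Y9.42 E0.1165
G1 X-4.32 Y7.46 E0.1748
G1 X-1.10 Y6.67 E0.2330
G1 X2.18 Y7.18 E0.2913
G1 X5.01 Y8.90 E0.3495
G1 X6.61 Y11.08 E0.3969
G1 X6.83 Y10.47 E0.4083
G1 X27.04 Y17.82 E0.7859
G1 X24.47 Y24.87 E0.9176
G1 X6.99 Y18.51 E1.2442
G1 X5.54 Y20.91 E1.2934
G1 X2.86 Y22.87 E1.3517
G1 X-0.36 Y23.66 E1.4099
G1 X-3.64 Y23.15 E1.4682
G1 X-6.47 Y21.43 E1.5263
G1 X-8.43 Y18.76 E1.5845
G1 X-9.22 Y15.54 E1.6427

At z = 20.16 mm: the cylinder does not reach this height (z outside [0, 8]); the cylinder at (12, 7) is absent (z outside [2, 12.5]); the cylinder at (4.5, 14.5): section is a regular 16-gon, circumradius r=8.5; the cube at (10, 7.5) is present — its section is the full 21.5×7.5 rectangle; Taking the union: the regions partially overlap (shared area 14.22 mm²), so overlapping operands fuse into one piece — 1 connected region; the cube at (16, 5.5) is not intersected at this z (z outside [4.5, 19.5]); After the difference (first − rest): none of the subtracted shapes is present at this height, so the result so far is unchanged — 1 connected region; (rotated 20° about Z; rotation is an isometry so areas/perimeters/island counts are preserved). The outline is a single polygon with 18 vertices. Extrusion per mm of travel: 0.4 × 0.28 / (π × 1.425²) = 0.017557. Accumulating E over each segment gives final E = 1.6427.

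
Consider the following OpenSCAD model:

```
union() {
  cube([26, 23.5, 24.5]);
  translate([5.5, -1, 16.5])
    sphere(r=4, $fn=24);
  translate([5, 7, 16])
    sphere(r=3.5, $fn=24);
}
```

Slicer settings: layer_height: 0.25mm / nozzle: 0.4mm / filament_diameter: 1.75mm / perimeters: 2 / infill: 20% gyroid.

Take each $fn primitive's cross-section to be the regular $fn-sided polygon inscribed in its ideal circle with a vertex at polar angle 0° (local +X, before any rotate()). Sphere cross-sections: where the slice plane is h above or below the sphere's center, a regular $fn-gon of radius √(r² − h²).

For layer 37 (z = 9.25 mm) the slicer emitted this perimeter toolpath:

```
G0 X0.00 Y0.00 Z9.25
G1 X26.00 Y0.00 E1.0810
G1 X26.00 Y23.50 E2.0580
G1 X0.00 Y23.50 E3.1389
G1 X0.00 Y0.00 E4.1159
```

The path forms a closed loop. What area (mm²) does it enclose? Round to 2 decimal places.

Apply the shoelace formula to the sequence of (X, Y) vertices; enclosed area = 611.00 mm².

611.00 mm²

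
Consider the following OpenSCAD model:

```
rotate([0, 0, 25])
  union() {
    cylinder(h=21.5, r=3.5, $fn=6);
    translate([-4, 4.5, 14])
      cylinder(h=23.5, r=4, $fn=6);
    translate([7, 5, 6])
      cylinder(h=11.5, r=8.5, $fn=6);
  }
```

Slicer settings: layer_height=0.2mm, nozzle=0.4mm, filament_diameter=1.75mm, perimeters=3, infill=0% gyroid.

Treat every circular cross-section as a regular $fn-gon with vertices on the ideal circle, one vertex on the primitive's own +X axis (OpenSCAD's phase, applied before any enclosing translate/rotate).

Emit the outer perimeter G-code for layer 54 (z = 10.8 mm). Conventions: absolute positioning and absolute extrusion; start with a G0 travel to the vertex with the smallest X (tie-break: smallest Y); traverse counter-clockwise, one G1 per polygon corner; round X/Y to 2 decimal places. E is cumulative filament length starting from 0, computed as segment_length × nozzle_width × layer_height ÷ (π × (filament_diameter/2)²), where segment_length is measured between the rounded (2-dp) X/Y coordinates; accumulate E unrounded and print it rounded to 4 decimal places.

G0 X-3.47 Y3.90 Z10.80
G1 X-1.61 Y2.59 E0.0757
G1 X-2.87 Y2.01 E0.1218
G1 X-3.17 Y-1.48 E0.2383
G1 X-0.31 Y-3.49 E0.3546
G1 X2.87 Y-2.01 E0.4712
G1 X2.99 Y-0.63 E0.5173
G1 X3.49 Y-0.98 E0.5376
G1 X11.19 Y2.61 E0.8202
G1 X11.93 Y11.08 E1.1030
G1 X4.97 Y15.96 E1.3857
G1 X-2.73 Y12.37 E1.6683
G1 X-3.47 Y3.90 E1.9510

At z = 10.8 mm: the cylinder: section is a regular 6-gon, circumradius r=3.5; the cylinder at (-4, 4.5) is not intersected at this z (z outside [14, 37.5]); the r=8.5 cylinder at (7, 5) gives a regular 6-gon of circumradius 8.5 (constant along its height); Merging all regions: the regions partially overlap (shared area 8.34 mm²), so overlapping operands fuse into one piece — 1 connected region; (rotated 25° about Z; rotation is an isometry so areas/perimeters/island counts are preserved). The outline is a single polygon with 12 vertices. Extrusion per mm of travel: 0.4 × 0.2 / (π × 0.875²) = 0.033260. Accumulating E over each segment gives final E = 1.9510.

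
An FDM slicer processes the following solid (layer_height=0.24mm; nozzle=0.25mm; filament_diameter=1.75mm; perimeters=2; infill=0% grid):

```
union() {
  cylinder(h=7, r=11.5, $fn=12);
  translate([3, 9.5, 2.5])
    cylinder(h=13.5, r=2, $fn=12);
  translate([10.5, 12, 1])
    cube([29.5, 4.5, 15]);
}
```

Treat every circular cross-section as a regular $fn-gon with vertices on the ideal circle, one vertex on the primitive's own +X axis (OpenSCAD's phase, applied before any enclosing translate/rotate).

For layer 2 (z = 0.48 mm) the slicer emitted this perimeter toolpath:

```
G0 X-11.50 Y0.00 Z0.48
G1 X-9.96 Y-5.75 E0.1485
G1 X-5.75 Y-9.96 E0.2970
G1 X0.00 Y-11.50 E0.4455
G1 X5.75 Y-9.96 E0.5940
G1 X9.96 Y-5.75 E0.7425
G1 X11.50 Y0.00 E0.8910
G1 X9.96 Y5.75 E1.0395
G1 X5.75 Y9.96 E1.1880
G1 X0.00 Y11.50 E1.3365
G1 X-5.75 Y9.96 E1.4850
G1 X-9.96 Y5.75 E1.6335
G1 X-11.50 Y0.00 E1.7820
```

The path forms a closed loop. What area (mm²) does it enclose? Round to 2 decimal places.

Apply the shoelace formula to the sequence of (X, Y) vertices; enclosed area = 396.78 mm².

396.78 mm²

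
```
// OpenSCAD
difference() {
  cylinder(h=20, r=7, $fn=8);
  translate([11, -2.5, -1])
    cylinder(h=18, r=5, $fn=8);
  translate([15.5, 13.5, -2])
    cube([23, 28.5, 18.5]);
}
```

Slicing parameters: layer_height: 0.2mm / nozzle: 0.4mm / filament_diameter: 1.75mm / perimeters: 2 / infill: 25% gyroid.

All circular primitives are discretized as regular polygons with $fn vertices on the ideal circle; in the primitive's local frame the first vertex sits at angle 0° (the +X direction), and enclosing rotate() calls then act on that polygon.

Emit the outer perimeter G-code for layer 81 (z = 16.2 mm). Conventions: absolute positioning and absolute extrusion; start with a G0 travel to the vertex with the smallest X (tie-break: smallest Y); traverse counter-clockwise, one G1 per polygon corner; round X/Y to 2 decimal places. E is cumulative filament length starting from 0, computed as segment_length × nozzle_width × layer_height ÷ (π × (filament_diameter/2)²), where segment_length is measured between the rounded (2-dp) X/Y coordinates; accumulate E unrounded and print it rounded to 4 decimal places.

G0 X-7.00 Y0.00 Z16.20
G1 X-4.95 Y-4.95 E0.1782
G1 X0.00 Y-7.00 E0.3564
G1 X4.95 Y-4.95 E0.5346
G1 X7.00 Y0.00 E0.7128
G1 X4.95 Y4.95 E0.8910
G1 X0.00 Y7.00 E1.0692
G1 X-4.95 Y4.95 E1.2474
G1 X-7.00 Y0.00 E1.4256

At z = 16.2 mm: the cylinder: section is a regular 8-gon, circumradius r=7; the r=5 cylinder at (11, -2.5) contributes a regular 8-gon of circumradius 5; the 23×28.5 cube at (15.5, 13.5) contributes its full rectangle; After the difference (first − rest): starting from the r=7 cylinder, the r=5 cylinder at (11, -2.5) misses the remaining region (no effect); the 23×28.5 cube at (15.5, 13.5) misses the remaining region (no effect) — 1 connected region. The outline is a single polygon with 8 vertices. Extrusion per mm of travel: 0.4 × 0.2 / (π × 0.875²) = 0.033260. Accumulating E over each segment gives final E = 1.4256.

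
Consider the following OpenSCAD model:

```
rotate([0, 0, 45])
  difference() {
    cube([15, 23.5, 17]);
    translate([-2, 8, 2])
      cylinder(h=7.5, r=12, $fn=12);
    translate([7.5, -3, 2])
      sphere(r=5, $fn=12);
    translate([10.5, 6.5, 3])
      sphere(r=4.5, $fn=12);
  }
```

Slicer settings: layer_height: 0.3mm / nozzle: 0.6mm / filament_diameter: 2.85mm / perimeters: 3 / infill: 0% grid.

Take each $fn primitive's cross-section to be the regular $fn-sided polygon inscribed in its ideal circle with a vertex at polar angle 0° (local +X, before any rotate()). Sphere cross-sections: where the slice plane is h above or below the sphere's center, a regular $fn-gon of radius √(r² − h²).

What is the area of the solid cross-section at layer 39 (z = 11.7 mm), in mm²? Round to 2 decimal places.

352.50 mm²

At z = 11.7 mm: the cube is present — its section is the full 15×23.5 rectangle (area 352.50 mm²); the cylinder at (-2, 8) is absent (z outside [2, 9.5]); the sphere at (7.5, -3) is absent (|z−center|=9.700 > r=5); the sphere at (10.5, 6.5) does not reach this height (|z−center|=8.700 > r=4.5); Subtracting the remaining from the first: none of the subtracted shapes is present at this height, so the 15×23.5 cube is unchanged — area = 352.50 mm²; (whole slice rotated 45° about Z — lengths, areas and connectivity unchanged). Overall, the cross-section is a single solid region. Net area = 352.50 mm².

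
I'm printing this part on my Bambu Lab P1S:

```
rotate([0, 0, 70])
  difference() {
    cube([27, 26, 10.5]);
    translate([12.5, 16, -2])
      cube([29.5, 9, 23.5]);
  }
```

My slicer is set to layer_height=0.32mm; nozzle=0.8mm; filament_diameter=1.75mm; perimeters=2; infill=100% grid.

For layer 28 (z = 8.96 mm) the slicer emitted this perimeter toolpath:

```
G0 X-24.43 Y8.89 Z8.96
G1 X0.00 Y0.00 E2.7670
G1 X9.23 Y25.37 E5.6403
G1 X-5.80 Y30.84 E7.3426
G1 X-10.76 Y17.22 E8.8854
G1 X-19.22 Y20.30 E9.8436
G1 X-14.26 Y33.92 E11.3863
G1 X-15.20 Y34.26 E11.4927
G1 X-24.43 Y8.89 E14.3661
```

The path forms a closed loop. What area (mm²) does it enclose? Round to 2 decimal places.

Apply the shoelace formula to the sequence of (X, Y) vertices; enclosed area = 571.36 mm².

571.36 mm²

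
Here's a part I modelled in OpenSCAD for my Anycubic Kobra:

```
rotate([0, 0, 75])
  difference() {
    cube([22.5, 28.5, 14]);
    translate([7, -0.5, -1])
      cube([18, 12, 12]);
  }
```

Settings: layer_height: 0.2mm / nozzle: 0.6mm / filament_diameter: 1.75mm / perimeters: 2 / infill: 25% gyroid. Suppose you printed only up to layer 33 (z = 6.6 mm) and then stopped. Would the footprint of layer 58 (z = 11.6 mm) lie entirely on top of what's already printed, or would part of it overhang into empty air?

part overhangs

Compare the two slices. At z = 6.6: the cube (footprint 22.5×28.5) is included at this height (area 641.25 mm²); the cube at (7, -0.5) is present — its section is the full 18×12 rectangle (area 216.00 mm²); Subtracting the remaining from the first: starting from the 22.5×28.5 cube (641.25 mm²), the 18×12 cube at (7, -0.5) partially overlaps it — only the 178.25 mm² overlap (of its 216.00 mm²) is removed, clipping the outline — area = 463.00 mm²; (rotated 75° about Z; rotation is an isometry so areas/perimeters/island counts are preserved). At z = 11.6: the cube (footprint 22.5×28.5) is included at this height (area 641.25 mm²); the cube at (7, -0.5) does not reach this height (z outside [-1, 11]); After the difference (first − rest): none of the subtracted shapes is present at this height, so the 22.5×28.5 cube is unchanged — area = 641.25 mm²; (whole slice rotated 75° about Z — lengths, areas and connectivity unchanged). Checking containment: at z = 11.6 the cross-section extends beyond the z = 6.6 cross-section by about 178.25 mm².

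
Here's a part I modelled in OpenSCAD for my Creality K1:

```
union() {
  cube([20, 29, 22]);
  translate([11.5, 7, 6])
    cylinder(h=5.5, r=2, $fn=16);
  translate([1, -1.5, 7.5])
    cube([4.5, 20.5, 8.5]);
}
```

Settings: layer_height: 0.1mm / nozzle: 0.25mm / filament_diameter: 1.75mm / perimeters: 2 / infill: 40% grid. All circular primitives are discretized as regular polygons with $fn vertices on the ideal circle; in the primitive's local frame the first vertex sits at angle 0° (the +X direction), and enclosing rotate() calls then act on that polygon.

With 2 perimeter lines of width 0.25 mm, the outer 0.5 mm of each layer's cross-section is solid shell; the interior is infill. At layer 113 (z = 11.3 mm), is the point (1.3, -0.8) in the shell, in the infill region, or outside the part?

At z = 11.3 mm: the cube (footprint 20×29) is included at this height; the cylinder at (11.5, 7): section is a regular 16-gon, circumradius r=2; the 4.5×20.5 cube at (1, -1.5) contributes its full rectangle; Merging all regions: the regions partially overlap (shared area 97.75 mm²), so overlapping operands fuse into one piece — 1 connected region. Overall, the cross-section is a single solid region. The nearest boundary edge runs (1.00, -1.50)→(1.00, 0.00); distance from the point to it = 0.30 mm. The point is inside the cross-section, 0.30 mm from the nearest boundary — within the 0.5 mm shell band (2 × 0.25).

shell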